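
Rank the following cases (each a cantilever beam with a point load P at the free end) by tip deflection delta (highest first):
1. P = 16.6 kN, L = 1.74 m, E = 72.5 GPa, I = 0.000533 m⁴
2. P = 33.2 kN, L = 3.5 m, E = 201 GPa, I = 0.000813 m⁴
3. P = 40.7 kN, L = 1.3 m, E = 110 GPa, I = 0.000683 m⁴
Model: a cantilever beam with a point load P at the free end, so delta = (P·L^3) / (3·E·I) (SI units).
  Case 1: delta = (16600 × 1.74^3) / (3 × (7.25 × 10¹⁰) × 0.000533) = 0.0007543 m = 0.7543 mm
  Case 2: delta = (33200 × 3.5^3) / (3 × (2.01 × 10¹¹) × 0.000813) = 0.002904 m = 2.904 mm
  Case 3: delta = (40700 × 1.3^3) / (3 × (1.1 × 10¹¹) × 0.000683) = 0.0003967 m = 0.3967 mm
Ordering: 2.904 mm (case 2) > 0.7543 mm (case 1) > 0.3967 mm (case 3)
Final answer: 2, 1, 3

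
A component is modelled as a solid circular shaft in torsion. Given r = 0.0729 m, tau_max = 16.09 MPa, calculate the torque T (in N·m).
Model: a solid circular shaft in torsion, so tau_max = (2·T) / (π·r^3).
Solve for T: T = (π·tau_max·r^3) / 2.
Convert to SI units:
  tau_max = 16.09 MPa = 1.609 × 10⁷ Pa
Substitute:
  T = (π × (1.609 × 10⁷) × 0.0729^3) / 2
  T = 9792 N·m
Final answer: T = 9792 N·m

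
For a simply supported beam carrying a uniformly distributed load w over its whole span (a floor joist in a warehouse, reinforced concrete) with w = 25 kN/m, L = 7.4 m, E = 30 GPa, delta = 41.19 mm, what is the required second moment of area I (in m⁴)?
Model: a simply supported beam carrying a uniformly distributed load w over its whole span, so delta = (5·w·L^4) / (384·E·I).
Solve for I: I = (5·w·L^4) / (384·delta·E).
Convert to SI units:
  w = 25 kN/m = 25000 N/m
  E = 30 GPa = 3 × 10¹⁰ Pa
  delta = 41.19 mm = 0.04119 m
Substitute:
  I = (5 × 25000 × 7.4^4) / (384 × 0.04119 × (3 × 10¹⁰))
  I = 0.0007899 m⁴
Final answer: I = 0.0007899 m⁴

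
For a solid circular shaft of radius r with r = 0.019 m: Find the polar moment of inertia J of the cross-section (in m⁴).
Model: a solid circular shaft of radius r, so J = (π·r^4) / 2.
Substitute:
  J = (π × 0.019^4) / 2
  J = 2.047 × 10⁻⁷ m⁴
Final answer: J = 2.047 × 10⁻⁷ m⁴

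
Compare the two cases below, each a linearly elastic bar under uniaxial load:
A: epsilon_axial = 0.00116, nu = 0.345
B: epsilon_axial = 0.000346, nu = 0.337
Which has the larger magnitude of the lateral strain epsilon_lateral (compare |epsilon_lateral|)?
Model: a linearly elastic bar under uniaxial load, so epsilon_lateral = -nu·epsilon_axial (SI units).
  A: epsilon_lateral = -(0.345 × 0.00116) = -0.0004002
  B: epsilon_lateral = -(0.337 × 0.000346) = -0.0001166
|epsilon_lateral|: A = 0.0004002, B = 0.0001166, so A is larger in magnitude.
Final answer: A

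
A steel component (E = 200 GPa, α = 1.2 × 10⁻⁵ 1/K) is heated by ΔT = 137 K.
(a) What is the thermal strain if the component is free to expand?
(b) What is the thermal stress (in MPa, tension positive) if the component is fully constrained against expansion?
(a) Free thermal strain ε_th = α·ΔT = (1.2 × 10⁻⁵) × 137 = 0.001644
(b) Fully constrained, the expansion is suppressed, so σ = -E·α·ΔT. Convert E = 200 GPa = 2 × 10¹¹ Pa.
  σ = -(2 × 10¹¹) × (1.2 × 10⁻⁵) × 137 = -3.288 × 10⁸ Pa = -328.8 MPa (compressive)
Final answer: (a) ε_th = 0.001644, (b) σ = -328.8 MPa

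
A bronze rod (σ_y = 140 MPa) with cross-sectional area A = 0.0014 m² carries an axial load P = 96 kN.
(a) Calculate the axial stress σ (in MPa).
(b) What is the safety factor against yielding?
(a) Axial stress σ = P/A. Convert P = 96 kN = 96000 N.
  σ = 96000 / 0.0014 = 6.857 × 10⁷ Pa = 68.57 MPa
(b) Safety factor SF = σ_y/σ = 140 / 68.57 = 2.042
Final answer: (a) σ = 68.57 MPa, (b) SF = 2.042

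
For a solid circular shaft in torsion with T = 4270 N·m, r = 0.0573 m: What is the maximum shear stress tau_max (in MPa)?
Model: a solid circular shaft in torsion, so tau_max = (2·T) / (π·r^3).
Substitute:
  tau_max = (2 × 4270) / (π × 0.0573^3)
  tau_max = 1.445 × 10⁷ Pa
Convert: tau_max = 1.445 × 10⁷ Pa = 14.45 MPa
Final answer: tau_max = 14.45 MPa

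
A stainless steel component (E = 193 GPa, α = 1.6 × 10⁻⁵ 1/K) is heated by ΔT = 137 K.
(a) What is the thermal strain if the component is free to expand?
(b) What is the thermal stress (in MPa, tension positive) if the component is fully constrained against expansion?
(a) Free thermal strain ε_th = α·ΔT = (1.6 × 10⁻⁵) × 137 = 0.002192
(b) Fully constrained, the expansion is suppressed, so σ = -E·α·ΔT. Convert E = 193 GPa = 1.93 × 10¹¹ Pa.
  σ = -(1.93 × 10¹¹) × (1.6 × 10⁻⁵) × 137 = -4.231 × 10⁸ Pa = -423.1 MPa (compressive)
Final answer: (a) ε_th = 0.002192, (b) σ = -423.1 MPa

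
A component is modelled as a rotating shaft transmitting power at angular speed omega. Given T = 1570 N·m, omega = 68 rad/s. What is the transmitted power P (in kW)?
Model: a rotating shaft transmitting power at angular speed omega, so P = T·omega.
Substitute:
  P = 1570 × 68
  P = 106800 W
Convert: P = 106800 W = 106.8 kW
Final answer: P = 106.8 kW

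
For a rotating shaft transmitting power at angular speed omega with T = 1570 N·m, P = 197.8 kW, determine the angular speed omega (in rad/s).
Model: a rotating shaft transmitting power at angular speed omega, so P = T·omega.
Solve for omega: omega = P / T.
Convert to SI units:
  P = 197.8 kW = 197800 W
Substitute:
  omega = 197800 / 1570
  omega = 126 rad/s
Final answer: omega = 126 rad/s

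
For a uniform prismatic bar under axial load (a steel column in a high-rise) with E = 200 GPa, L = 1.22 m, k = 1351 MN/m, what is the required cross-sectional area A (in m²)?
Model: a uniform prismatic bar under axial load, so k = (A·E) / L.
Solve for A: A = (k·L) / E.
Convert to SI units:
  E = 200 GPa = 2 × 10¹¹ Pa
  k = 1351 MN/m = 1.351 × 10⁹ N/m
Substitute:
  A = ((1.351 × 10⁹) × 1.22) / (2 × 10¹¹)
  A = 0.008241 m²
Final answer: A = 0.008241 m²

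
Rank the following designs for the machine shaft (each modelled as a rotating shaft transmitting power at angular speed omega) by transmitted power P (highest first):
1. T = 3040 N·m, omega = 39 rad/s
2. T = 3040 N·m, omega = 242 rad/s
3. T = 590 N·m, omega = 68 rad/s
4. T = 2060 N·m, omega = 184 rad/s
Model: a rotating shaft transmitting power at angular speed omega, so P = T·omega (SI units).
  Case 1: P = 3040 × 39 = 118600 W = 118.6 kW
  Case 2: P = 3040 × 242 = 735700 W = 735.7 kW
  Case 3: P = 590 × 68 = 40120 W = 40.12 kW
  Case 4: P = 2060 × 184 = 379000 W = 379 kW
Ordering: 735.7 kW (case 2) > 379 kW (case 4) > 118.6 kW (case 1) > 40.12 kW (case 3)
Final answer: 2, 4, 1, 3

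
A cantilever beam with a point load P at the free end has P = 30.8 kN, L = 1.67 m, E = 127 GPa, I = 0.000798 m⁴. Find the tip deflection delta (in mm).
Model: a cantilever beam with a point load P at the free end, so delta = (P·L^3) / (3·E·I).
Convert to SI units:
  P = 30.8 kN = 30800 N
  E = 127 GPa = 1.27 × 10¹¹ Pa
Substitute:
  delta = (30800 × 1.67^3) / (3 × (1.27 × 10¹¹) × 0.000798)
  delta = 0.0004718 m
Convert: delta = 0.0004718 m = 0.4718 mm
Final answer: delta = 0.4718 mm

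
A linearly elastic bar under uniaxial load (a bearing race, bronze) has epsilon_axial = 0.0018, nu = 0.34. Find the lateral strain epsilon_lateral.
Model: a linearly elastic bar under uniaxial load, so epsilon_lateral = -nu·epsilon_axial.
Substitute:
  epsilon_lateral = -(0.34 × 0.0018)
  epsilon_lateral = -0.000612
Final answer: epsilon_lateral = -0.000612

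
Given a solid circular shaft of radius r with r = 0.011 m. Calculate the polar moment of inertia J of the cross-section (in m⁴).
Model: a solid circular shaft of radius r, so J = (π·r^4) / 2.
Substitute:
  J = (π × 0.011^4) / 2
  J = 2.3 × 10⁻⁸ m⁴
Final answer: J = 2.3 × 10⁻⁸ m⁴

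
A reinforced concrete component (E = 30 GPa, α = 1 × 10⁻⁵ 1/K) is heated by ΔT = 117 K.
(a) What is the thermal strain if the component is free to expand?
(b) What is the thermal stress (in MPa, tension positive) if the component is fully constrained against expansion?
(a) Free thermal strain ε_th = α·ΔT = (1 × 10⁻⁵) × 117 = 0.00117
(b) Fully constrained, the expansion is suppressed, so σ = -E·α·ΔT. Convert E = 30 GPa = 3 × 10¹⁰ Pa.
  σ = -(3 × 10¹⁰) × (1 × 10⁻⁵) × 117 = -3.51 × 10⁷ Pa = -35.1 MPa (compressive)
Final answer: (a) ε_th = 0.00117, (b) σ = -35.1 MPa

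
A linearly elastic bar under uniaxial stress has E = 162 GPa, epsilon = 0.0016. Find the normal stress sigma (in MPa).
Model: a linearly elastic bar under uniaxial stress, so sigma = E·epsilon.
Convert to SI units:
  E = 162 GPa = 1.62 × 10¹¹ Pa
Substitute:
  sigma = (1.62 × 10¹¹) × 0.0016
  sigma = 2.592 × 10⁸ Pa
Convert: sigma = 2.592 × 10⁸ Pa = 259.2 MPa
Final answer: sigma = 259.2 MPa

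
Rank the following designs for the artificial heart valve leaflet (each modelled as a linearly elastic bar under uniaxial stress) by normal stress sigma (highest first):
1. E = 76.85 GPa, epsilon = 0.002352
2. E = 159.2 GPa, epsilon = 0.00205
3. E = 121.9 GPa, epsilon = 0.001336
Model: a linearly elastic bar under uniaxial stress, so sigma = E·epsilon (SI units).
  Case 1: sigma = (7.685 × 10¹⁰) × 0.002352 = 1.808 × 10⁸ Pa = 180.8 MPa
  Case 2: sigma = (1.592 × 10¹¹) × 0.00205 = 3.264 × 10⁸ Pa = 326.4 MPa
  Case 3: sigma = (1.219 × 10¹¹) × 0.001336 = 1.629 × 10⁸ Pa = 162.9 MPa
Ordering: 326.4 MPa (case 2) > 180.8 MPa (case 1) > 162.9 MPa (case 3)
Final answer: 2, 1, 3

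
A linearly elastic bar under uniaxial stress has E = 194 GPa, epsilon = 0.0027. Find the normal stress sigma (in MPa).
Model: a linearly elastic bar under uniaxial stress, so sigma = E·epsilon.
Convert to SI units:
  E = 194 GPa = 1.94 × 10¹¹ Pa
Substitute:
  sigma = (1.94 × 10¹¹) × 0.0027
  sigma = 5.238 × 10⁸ Pa
Convert: sigma = 5.238 × 10⁸ Pa = 523.8 MPa
Final answer: sigma = 523.8 MPa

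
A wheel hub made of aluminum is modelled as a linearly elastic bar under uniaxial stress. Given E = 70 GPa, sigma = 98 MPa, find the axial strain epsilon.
Model: a linearly elastic bar under uniaxial stress, so sigma = E·epsilon.
Solve for epsilon: epsilon = sigma / E.
Convert to SI units:
  E = 70 GPa = 7 × 10¹⁰ Pa
  sigma = 98 MPa = 9.8 × 10⁷ Pa
Substitute:
  epsilon = (9.8 × 10⁷) / (7 × 10¹⁰)
  epsilon = 0.0014
Final answer: epsilon = 0.0014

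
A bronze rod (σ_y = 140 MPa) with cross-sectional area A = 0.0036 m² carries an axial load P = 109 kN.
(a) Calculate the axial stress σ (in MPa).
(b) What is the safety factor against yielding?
(a) Axial stress σ = P/A. Convert P = 109 kN = 109000 N.
  σ = 109000 / 0.0036 = 3.028 × 10⁷ Pa = 30.28 MPa
(b) Safety factor SF = σ_y/σ = 140 / 30.28 = 4.624
Final answer: (a) σ = 30.28 MPa, (b) SF = 4.624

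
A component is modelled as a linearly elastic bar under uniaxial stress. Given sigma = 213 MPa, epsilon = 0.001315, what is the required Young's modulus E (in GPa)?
Model: a linearly elastic bar under uniaxial stress, so epsilon = sigma / E.
Solve for E: E = sigma / epsilon.
Convert to SI units:
  sigma = 213 MPa = 2.13 × 10⁸ Pa
Substitute:
  E = (2.13 × 10⁸) / 0.001315
  E = 1.62 × 10¹¹ Pa
Convert: E = 1.62 × 10¹¹ Pa = 162 GPa
Final answer: E = 162 GPa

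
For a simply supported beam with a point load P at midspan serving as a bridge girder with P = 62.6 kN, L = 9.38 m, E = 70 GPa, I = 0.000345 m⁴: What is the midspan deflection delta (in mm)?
Model: a simply supported beam with a point load P at midspan, so delta = (P·L^3) / (48·E·I).
Convert to SI units:
  P = 62.6 kN = 62600 N
  E = 70 GPa = 7 × 10¹⁰ Pa
Substitute:
  delta = (62600 × 9.38^3) / (48 × (7 × 10¹⁰) × 0.000345)
  delta = 0.04457 m
Convert: delta = 0.04457 m = 44.57 mm
Final answer: delta = 44.57 mm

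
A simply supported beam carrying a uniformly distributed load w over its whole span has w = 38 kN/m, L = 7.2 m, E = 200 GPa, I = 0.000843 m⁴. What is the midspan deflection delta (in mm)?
Model: a simply supported beam carrying a uniformly distributed load w over its whole span, so delta = (5·w·L^4) / (384·E·I).
Convert to SI units:
  w = 38 kN/m = 38000 N/m
  E = 200 GPa = 2 × 10¹¹ Pa
Substitute:
  delta = (5 × 38000 × 7.2^4) / (384 × (2 × 10¹¹) × 0.000843)
  delta = 0.007887 m
Convert: delta = 0.007887 m = 7.887 mm
Final answer: delta = 7.887 mm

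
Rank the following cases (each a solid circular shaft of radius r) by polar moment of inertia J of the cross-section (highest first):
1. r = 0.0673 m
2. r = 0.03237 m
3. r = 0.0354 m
Model: a solid circular shaft of radius r, so J = (π·r^4) / 2 (SI units).
  Case 1: J = (π × 0.0673^4) / 2 = 3.222 × 10⁻⁵ m⁴
  Case 2: J = (π × 0.03237^4) / 2 = 1.725 × 10⁻⁶ m⁴
  Case 3: J = (π × 0.0354^4) / 2 = 2.467 × 10⁻⁶ m⁴
Ordering: 3.222 × 10⁻⁵ m⁴ (case 1) > 2.467 × 10⁻⁶ m⁴ (case 3) > 1.725 × 10⁻⁶ m⁴ (case 2)
Final answer: 1, 3, 2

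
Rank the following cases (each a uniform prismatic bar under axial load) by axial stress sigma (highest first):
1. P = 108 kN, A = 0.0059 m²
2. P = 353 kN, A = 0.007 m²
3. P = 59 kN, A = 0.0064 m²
Model: a uniform prismatic bar under axial load, so sigma = P / A (SI units).
  Case 1: sigma = 108000 / 0.0059 = 1.831 × 10⁷ Pa = 18.31 MPa
  Case 2: sigma = 353000 / 0.007 = 5.043 × 10⁷ Pa = 50.43 MPa
  Case 3: sigma = 59000 / 0.0064 = 9.219 × 10⁶ Pa = 9.219 MPa
Ordering: 50.43 MPa (case 2) > 18.31 MPa (case 1) > 9.219 MPa (case 3)
Final answer: 2, 1, 3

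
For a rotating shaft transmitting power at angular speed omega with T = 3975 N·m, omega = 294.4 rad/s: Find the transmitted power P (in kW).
Model: a rotating shaft transmitting power at angular speed omega, so P = T·omega.
Substitute:
  P = 3975 × 294.4
  P = 1.17 × 10⁶ W
Convert: P = 1.17 × 10⁶ W = 1170 kW
Final answer: P = 1170 kW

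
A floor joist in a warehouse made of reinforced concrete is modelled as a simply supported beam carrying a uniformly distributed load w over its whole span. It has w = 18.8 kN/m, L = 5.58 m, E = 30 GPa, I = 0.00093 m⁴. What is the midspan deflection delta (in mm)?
Model: a simply supported beam carrying a uniformly distributed load w over its whole span, so delta = (5·w·L^4) / (384·E·I).
Convert to SI units:
  w = 18.8 kN/m = 18800 N/m
  E = 30 GPa = 3 × 10¹⁰ Pa
Substitute:
  delta = (5 × 18800 × 5.58^4) / (384 × (3 × 10¹⁰) × 0.00093)
  delta = 0.008506 m
Convert: delta = 0.008506 m = 8.506 mm
Final answer: delta = 8.506 mm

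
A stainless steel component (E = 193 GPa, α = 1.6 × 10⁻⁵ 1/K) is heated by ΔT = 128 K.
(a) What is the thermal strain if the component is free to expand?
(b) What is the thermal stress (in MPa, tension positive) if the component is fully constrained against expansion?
(a) Free thermal strain ε_th = α·ΔT = (1.6 × 10⁻⁵) × 128 = 0.002048
(b) Fully constrained, the expansion is suppressed, so σ = -E·α·ΔT. Convert E = 193 GPa = 1.93 × 10¹¹ Pa.
  σ = -(1.93 × 10¹¹) × (1.6 × 10⁻⁵) × 128 = -3.953 × 10⁸ Pa = -395.3 MPa (compressive)
Final answer: (a) ε_th = 0.002048, (b) σ = -395.3 MPa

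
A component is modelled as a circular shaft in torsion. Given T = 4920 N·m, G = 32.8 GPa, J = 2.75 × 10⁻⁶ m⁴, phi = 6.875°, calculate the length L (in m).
Model: a circular shaft in torsion, so phi = (T·L) / (G·J).
Solve for L: L = (phi·G·J) / T.
Convert to SI units:
  G = 32.8 GPa = 3.28 × 10¹⁰ Pa
  phi = 6.875° = 0.12 rad
Substitute:
  L = (0.12 × (3.28 × 10¹⁰) × (2.75 × 10⁻⁶)) / 4920
  L = 2.2 m
Final answer: L = 2.2 m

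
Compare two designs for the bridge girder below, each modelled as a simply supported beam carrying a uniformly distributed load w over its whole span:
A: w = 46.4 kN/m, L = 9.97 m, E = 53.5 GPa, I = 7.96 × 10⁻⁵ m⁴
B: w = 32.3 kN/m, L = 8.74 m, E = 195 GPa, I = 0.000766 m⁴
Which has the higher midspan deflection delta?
Model: a simply supported beam carrying a uniformly distributed load w over its whole span, so delta = (5·w·L^4) / (384·E·I) (SI units).
  A: delta = (5 × 46400 × 9.97^4) / (384 × (5.35 × 10¹⁰) × (7.96 × 10⁻⁵)) = 1.402 m = 1402 mm
  B: delta = (5 × 32300 × 8.74^4) / (384 × (1.95 × 10¹¹) × 0.000766) = 0.01643 m = 16.43 mm
1402 mm > 16.43 mm, so A is larger.
Final answer: A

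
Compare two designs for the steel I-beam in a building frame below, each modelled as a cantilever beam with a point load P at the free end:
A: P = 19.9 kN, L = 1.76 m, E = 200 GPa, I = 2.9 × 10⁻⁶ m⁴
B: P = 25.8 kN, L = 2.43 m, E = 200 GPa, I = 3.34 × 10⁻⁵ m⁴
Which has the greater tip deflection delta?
Model: a cantilever beam with a point load P at the free end, so delta = (P·L^3) / (3·E·I) (SI units).
  A: delta = (19900 × 1.76^3) / (3 × (2 × 10¹¹) × (2.9 × 10⁻⁶)) = 0.06235 m = 62.35 mm
  B: delta = (25800 × 2.43^3) / (3 × (2 × 10¹¹) × (3.34 × 10⁻⁵)) = 0.01847 m = 18.47 mm
62.35 mm > 18.47 mm, so A is larger.
Final answer: A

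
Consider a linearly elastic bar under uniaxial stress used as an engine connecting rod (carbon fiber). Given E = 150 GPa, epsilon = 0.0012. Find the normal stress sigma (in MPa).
Model: a linearly elastic bar under uniaxial stress, so sigma = E·epsilon.
Convert to SI units:
  E = 150 GPa = 1.5 × 10¹¹ Pa
Substitute:
  sigma = (1.5 × 10¹¹) × 0.0012
  sigma = 1.8 × 10⁸ Pa
Convert: sigma = 1.8 × 10⁸ Pa = 180 MPa
Final answer: sigma = 180 MPa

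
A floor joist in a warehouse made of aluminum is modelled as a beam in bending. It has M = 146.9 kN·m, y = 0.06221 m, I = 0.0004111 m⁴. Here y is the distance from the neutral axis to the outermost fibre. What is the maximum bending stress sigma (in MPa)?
Model: a beam in bending, so sigma = (M·y) / I.
Convert to SI units:
  M = 146.9 kN·m = 146900 N·m
Substitute:
  sigma = (146900 × 0.06221) / 0.0004111
  sigma = 2.223 × 10⁷ Pa
Convert: sigma = 2.223 × 10⁷ Pa = 22.23 MPa
Final answer: sigma = 22.23 MPa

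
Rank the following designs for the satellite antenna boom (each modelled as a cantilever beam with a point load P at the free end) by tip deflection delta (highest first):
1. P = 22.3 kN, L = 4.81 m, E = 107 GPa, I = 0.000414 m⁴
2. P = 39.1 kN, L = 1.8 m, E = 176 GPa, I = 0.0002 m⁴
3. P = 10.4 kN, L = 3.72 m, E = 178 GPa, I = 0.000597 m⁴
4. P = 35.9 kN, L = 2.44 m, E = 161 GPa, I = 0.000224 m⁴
Model: a cantilever beam with a point load P at the free end, so delta = (P·L^3) / (3·E·I) (SI units).
  Case 1: delta = (22300 × 4.81^3) / (3 × (1.07 × 10¹¹) × 0.000414) = 0.01867 m = 18.67 mm
  Case 2: delta = (39100 × 1.8^3) / (3 × (1.76 × 10¹¹) × 0.0002) = 0.002159 m = 2.159 mm
  Case 3: delta = (10400 × 3.72^3) / (3 × (1.78 × 10¹¹) × 0.000597) = 0.001679 m = 1.679 mm
  Case 4: delta = (35900 × 2.44^3) / (3 × (1.61 × 10¹¹) × 0.000224) = 0.00482 m = 4.82 mm
Ordering: 18.67 mm (case 1) > 4.82 mm (case 4) > 2.159 mm (case 2) > 1.679 mm (case 3)
Final answer: 1, 4, 2, 3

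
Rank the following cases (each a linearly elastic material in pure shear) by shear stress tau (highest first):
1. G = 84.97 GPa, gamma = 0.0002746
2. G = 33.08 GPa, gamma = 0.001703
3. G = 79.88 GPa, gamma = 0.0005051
Model: a linearly elastic material in pure shear, so tau = G·gamma (SI units).
  Case 1: tau = (8.497 × 10¹⁰) × 0.0002746 = 2.333 × 10⁷ Pa = 23.33 MPa
  Case 2: tau = (3.308 × 10¹⁰) × 0.001703 = 5.634 × 10⁷ Pa = 56.34 MPa
  Case 3: tau = (7.988 × 10¹⁰) × 0.0005051 = 4.035 × 10⁷ Pa = 40.35 MPa
Ordering: 56.34 MPa (case 2) > 40.35 MPa (case 3) > 23.33 MPa (case 1)
Final answer: 2, 3, 1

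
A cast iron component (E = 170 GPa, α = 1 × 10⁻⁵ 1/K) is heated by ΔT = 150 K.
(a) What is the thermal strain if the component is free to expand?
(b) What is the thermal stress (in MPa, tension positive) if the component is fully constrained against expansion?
(a) Free thermal strain ε_th = α·ΔT = (1 × 10⁻⁵) × 150 = 0.0015
(b) Fully constrained, the expansion is suppressed, so σ = -E·α·ΔT. Convert E = 170 GPa = 1.7 × 10¹¹ Pa.
  σ = -(1.7 × 10¹¹) × (1 × 10⁻⁵) × 150 = -2.55 × 10⁸ Pa = -255 MPa (compressive)
Final answer: (a) ε_th = 0.0015, (b) σ = -255 MPa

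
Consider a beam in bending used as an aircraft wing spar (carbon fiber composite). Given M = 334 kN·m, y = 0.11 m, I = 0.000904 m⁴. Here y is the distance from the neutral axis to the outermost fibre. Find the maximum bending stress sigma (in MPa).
Model: a beam in bending, so sigma = (M·y) / I.
Convert to SI units:
  M = 334 kN·m = 334000 N·m
Substitute:
  sigma = (334000 × 0.11) / 0.000904
  sigma = 4.064 × 10⁷ Pa
Convert: sigma = 4.064 × 10⁷ Pa = 40.64 MPa
Final answer: sigma = 40.64 MPa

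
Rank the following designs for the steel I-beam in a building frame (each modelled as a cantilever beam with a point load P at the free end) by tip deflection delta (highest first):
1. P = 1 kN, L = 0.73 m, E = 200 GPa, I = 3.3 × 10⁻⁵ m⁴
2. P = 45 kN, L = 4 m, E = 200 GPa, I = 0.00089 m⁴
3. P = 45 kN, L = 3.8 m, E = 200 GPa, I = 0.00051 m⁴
Model: a cantilever beam with a point load P at the free end, so delta = (P·L^3) / (3·E·I) (SI units).
  Case 1: delta = (1000 × 0.73^3) / (3 × (2 × 10¹¹) × (3.3 × 10⁻⁵)) = 1.965 × 10⁻⁵ m = 0.01965 mm
  Case 2: delta = (45000 × 4^3) / (3 × (2 × 10¹¹) × 0.00089) = 0.005393 m = 5.393 mm
  Case 3: delta = (45000 × 3.8^3) / (3 × (2 × 10¹¹) × 0.00051) = 0.008069 m = 8.069 mm
Ordering: 8.069 mm (case 3) > 5.393 mm (case 2) > 0.01965 mm (case 1)
Final answer: 3, 2, 1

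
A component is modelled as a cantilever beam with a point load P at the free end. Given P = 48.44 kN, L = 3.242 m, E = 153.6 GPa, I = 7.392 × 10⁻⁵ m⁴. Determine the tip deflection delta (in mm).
Model: a cantilever beam with a point load P at the free end, so delta = (P·L^3) / (3·E·I).
Convert to SI units:
  P = 48.44 kN = 48440 N
  E = 153.6 GPa = 1.536 × 10¹¹ Pa
Substitute:
  delta = (48440 × 3.242^3) / (3 × (1.536 × 10¹¹) × (7.392 × 10⁻⁵))
  delta = 0.04846 m
Convert: delta = 0.04846 m = 48.46 mm
Final answer: delta = 48.46 mm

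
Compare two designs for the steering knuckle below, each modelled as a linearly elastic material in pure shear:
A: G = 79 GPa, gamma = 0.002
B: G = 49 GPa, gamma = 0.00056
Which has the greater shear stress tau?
Model: a linearly elastic material in pure shear, so tau = G·gamma (SI units).
  A: tau = (7.9 × 10¹⁰) × 0.002 = 1.58 × 10⁸ Pa = 158 MPa
  B: tau = (4.9 × 10¹⁰) × 0.00056 = 2.744 × 10⁷ Pa = 27.44 MPa
158 MPa > 27.44 MPa, so A is larger.
Final answer: A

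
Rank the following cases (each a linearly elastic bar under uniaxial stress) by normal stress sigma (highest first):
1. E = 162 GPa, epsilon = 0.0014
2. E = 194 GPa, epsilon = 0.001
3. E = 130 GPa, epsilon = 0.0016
Model: a linearly elastic bar under uniaxial stress, so sigma = E·epsilon (SI units).
  Case 1: sigma = (1.62 × 10¹¹) × 0.0014 = 2.268 × 10⁸ Pa = 226.8 MPa
  Case 2: sigma = (1.94 × 10¹¹) × 0.001 = 1.94 × 10⁸ Pa = 194 MPa
  Case 3: sigma = (1.3 × 10¹¹) × 0.0016 = 2.08 × 10⁸ Pa = 208 MPa
Ordering: 226.8 MPa (case 1) > 208 MPa (case 3) > 194 MPa (case 2)
Final answer: 1, 3, 2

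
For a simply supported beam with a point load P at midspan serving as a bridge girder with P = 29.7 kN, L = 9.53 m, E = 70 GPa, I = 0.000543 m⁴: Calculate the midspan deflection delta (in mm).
Model: a simply supported beam with a point load P at midspan, so delta = (P·L^3) / (48·E·I).
Convert to SI units:
  P = 29.7 kN = 29700 N
  E = 70 GPa = 7 × 10¹⁰ Pa
Substitute:
  delta = (29700 × 9.53^3) / (48 × (7 × 10¹⁰) × 0.000543)
  delta = 0.01409 m
Convert: delta = 0.01409 m = 14.09 mm
Final answer: delta = 14.09 mm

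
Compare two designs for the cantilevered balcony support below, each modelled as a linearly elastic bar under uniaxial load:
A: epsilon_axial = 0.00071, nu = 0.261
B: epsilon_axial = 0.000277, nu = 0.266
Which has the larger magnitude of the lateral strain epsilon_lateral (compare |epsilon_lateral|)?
Model: a linearly elastic bar under uniaxial load, so epsilon_lateral = -nu·epsilon_axial (SI units).
  A: epsilon_lateral = -(0.261 × 0.00071) = -0.0001853
  B: epsilon_lateral = -(0.266 × 0.000277) = -7.368 × 10⁻⁵
|epsilon_lateral|: A = 0.0001853, B = 7.368 × 10⁻⁵, so A is larger in magnitude.
Final answer: A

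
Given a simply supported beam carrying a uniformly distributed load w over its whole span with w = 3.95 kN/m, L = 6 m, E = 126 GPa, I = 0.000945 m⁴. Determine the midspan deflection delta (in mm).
Model: a simply supported beam carrying a uniformly distributed load w over its whole span, so delta = (5·w·L^4) / (384·E·I).
Convert to SI units:
  w = 3.95 kN/m = 3950 N/m
  E = 126 GPa = 1.26 × 10¹¹ Pa
Substitute:
  delta = (5 × 3950 × 6^4) / (384 × (1.26 × 10¹¹) × 0.000945)
  delta = 0.0005598 m
Convert: delta = 0.0005598 m = 0.5598 mm
Final answer: delta = 0.5598 mm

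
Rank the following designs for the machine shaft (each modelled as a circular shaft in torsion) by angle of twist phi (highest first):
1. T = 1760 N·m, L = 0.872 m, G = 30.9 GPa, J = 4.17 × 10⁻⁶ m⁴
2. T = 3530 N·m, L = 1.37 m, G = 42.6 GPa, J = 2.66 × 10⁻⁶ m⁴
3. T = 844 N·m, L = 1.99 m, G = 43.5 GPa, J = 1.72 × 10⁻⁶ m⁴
Model: a circular shaft in torsion, so phi = (T·L) / (G·J) (SI units).
  Case 1: phi = (1760 × 0.872) / ((3.09 × 10¹⁰) × (4.17 × 10⁻⁶)) = 0.01191 rad = 0.6824°
  Case 2: phi = (3530 × 1.37) / ((4.26 × 10¹⁰) × (2.66 × 10⁻⁶)) = 0.04268 rad = 2.445°
  Case 3: phi = (844 × 1.99) / ((4.35 × 10¹⁰) × (1.72 × 10⁻⁶)) = 0.02245 rad = 1.286°
Ordering: 2.445° (case 2) > 1.286° (case 3) > 0.6824° (case 1)
Final answer: 2, 3, 1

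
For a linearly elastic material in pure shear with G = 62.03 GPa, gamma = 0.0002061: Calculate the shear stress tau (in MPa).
Model: a linearly elastic material in pure shear, so tau = G·gamma.
Convert to SI units:
  G = 62.03 GPa = 6.203 × 10¹⁰ Pa
Substitute:
  tau = (6.203 × 10¹⁰) × 0.0002061
  tau = 1.278 × 10⁷ Pa
Convert: tau = 1.278 × 10⁷ Pa = 12.78 MPa
Final answer: tau = 12.78 MPa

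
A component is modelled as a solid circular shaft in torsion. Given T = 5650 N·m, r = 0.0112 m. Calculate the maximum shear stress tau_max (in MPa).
Model: a solid circular shaft in torsion, so tau_max = (2·T) / (π·r^3).
Substitute:
  tau_max = (2 × 5650) / (π × 0.0112^3)
  tau_max = 2.56 × 10⁹ Pa
Convert: tau_max = 2.56 × 10⁹ Pa = 2560 MPa
Final answer: tau_max = 2560 MPa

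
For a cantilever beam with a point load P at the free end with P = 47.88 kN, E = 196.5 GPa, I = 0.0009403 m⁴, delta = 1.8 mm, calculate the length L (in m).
Model: a cantilever beam with a point load P at the free end, so delta = (P·L^3) / (3·E·I).
Solve for L: L = ((3·delta·E·I) / P)^(1/3).
Convert to SI units:
  P = 47.88 kN = 47880 N
  E = 196.5 GPa = 1.965 × 10¹¹ Pa
  delta = 1.8 mm = 0.0018 m
Substitute:
  L = ((3 × 0.0018 × (1.965 × 10¹¹) × 0.0009403) / 47880)^(1/3)
  L = 2.752 m
Final answer: L = 2.752 m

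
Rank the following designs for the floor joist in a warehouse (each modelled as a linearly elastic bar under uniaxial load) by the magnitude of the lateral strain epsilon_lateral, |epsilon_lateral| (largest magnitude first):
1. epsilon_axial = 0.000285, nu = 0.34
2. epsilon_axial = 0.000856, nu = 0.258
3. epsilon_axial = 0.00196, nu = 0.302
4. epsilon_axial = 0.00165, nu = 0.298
Model: a linearly elastic bar under uniaxial load, so epsilon_lateral = -nu·epsilon_axial (SI units).
  Case 1: epsilon_lateral = -(0.34 × 0.000285) = -9.69 × 10⁻⁵
  Case 2: epsilon_lateral = -(0.258 × 0.000856) = -0.0002208
  Case 3: epsilon_lateral = -(0.302 × 0.00196) = -0.0005919
  Case 4: epsilon_lateral = -(0.298 × 0.00165) = -0.0004917
Ordering by |epsilon_lateral|: 0.0005919 (case 3) > 0.0004917 (case 4) > 0.0002208 (case 2) > 9.69 × 10⁻⁵ (case 1)
Final answer: 3, 4, 2, 1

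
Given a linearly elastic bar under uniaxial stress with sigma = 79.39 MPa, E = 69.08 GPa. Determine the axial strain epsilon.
Model: a linearly elastic bar under uniaxial stress, so epsilon = sigma / E.
Convert to SI units:
  sigma = 79.39 MPa = 7.939 × 10⁷ Pa
  E = 69.08 GPa = 6.908 × 10¹⁰ Pa
Substitute:
  epsilon = (7.939 × 10⁷) / (6.908 × 10¹⁰)
  epsilon = 0.001149
Final answer: epsilon = 0.001149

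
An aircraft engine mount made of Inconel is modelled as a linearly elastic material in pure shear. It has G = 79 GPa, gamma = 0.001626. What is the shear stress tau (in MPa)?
Model: a linearly elastic material in pure shear, so tau = G·gamma.
Convert to SI units:
  G = 79 GPa = 7.9 × 10¹⁰ Pa
Substitute:
  tau = (7.9 × 10¹⁰) × 0.001626
  tau = 1.285 × 10⁸ Pa
Convert: tau = 1.285 × 10⁸ Pa = 128.5 MPa
Final answer: tau = 128.5 MPa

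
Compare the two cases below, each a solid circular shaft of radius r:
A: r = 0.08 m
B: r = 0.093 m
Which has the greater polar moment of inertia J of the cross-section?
Model: a solid circular shaft of radius r, so J = (π·r^4) / 2 (SI units).
  A: J = (π × 0.08^4) / 2 = 6.434 × 10⁻⁵ m⁴
  B: J = (π × 0.093^4) / 2 = 0.0001175 m⁴
0.0001175 m⁴ > 6.434 × 10⁻⁵ m⁴, so B is larger.
Final answer: B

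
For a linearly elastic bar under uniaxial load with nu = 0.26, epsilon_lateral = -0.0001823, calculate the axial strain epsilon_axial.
Model: a linearly elastic bar under uniaxial load, so epsilon_lateral = -nu·epsilon_axial.
Solve for epsilon_axial: epsilon_axial = -epsilon_lateral / nu.
Substitute:
  epsilon_axial = -(-0.0001823) / 0.26
  epsilon_axial = 0.0007012
Final answer: epsilon_axial = 0.0007012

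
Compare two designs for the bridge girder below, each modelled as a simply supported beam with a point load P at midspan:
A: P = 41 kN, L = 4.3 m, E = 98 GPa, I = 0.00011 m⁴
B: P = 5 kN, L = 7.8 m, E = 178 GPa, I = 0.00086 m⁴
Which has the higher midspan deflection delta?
Model: a simply supported beam with a point load P at midspan, so delta = (P·L^3) / (48·E·I) (SI units).
  A: delta = (41000 × 4.3^3) / (48 × (9.8 × 10¹⁰) × 0.00011) = 0.0063 m = 6.3 mm
  B: delta = (5000 × 7.8^3) / (48 × (1.78 × 10¹¹) × 0.00086) = 0.0003229 m = 0.3229 mm
6.3 mm > 0.3229 mm, so A is larger.
Final answer: A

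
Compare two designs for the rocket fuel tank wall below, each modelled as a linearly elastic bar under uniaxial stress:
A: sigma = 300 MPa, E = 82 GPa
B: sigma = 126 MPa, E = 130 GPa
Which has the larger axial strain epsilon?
Model: a linearly elastic bar under uniaxial stress, so epsilon = sigma / E (SI units).
  A: epsilon = (3 × 10⁸) / (8.2 × 10¹⁰) = 0.003659
  B: epsilon = (1.26 × 10⁸) / (1.3 × 10¹¹) = 0.0009692
0.003659 > 0.0009692, so A is larger.
Final answer: A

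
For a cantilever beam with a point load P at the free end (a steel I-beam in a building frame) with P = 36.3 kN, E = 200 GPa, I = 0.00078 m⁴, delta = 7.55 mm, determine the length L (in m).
Model: a cantilever beam with a point load P at the free end, so delta = (P·L^3) / (3·E·I).
Solve for L: L = ((3·delta·E·I) / P)^(1/3).
Convert to SI units:
  P = 36.3 kN = 36300 N
  E = 200 GPa = 2 × 10¹¹ Pa
  delta = 7.55 mm = 0.00755 m
Substitute:
  L = ((3 × 0.00755 × (2 × 10¹¹) × 0.00078) / 36300)^(1/3)
  L = 4.6 m
Final answer: L = 4.6 m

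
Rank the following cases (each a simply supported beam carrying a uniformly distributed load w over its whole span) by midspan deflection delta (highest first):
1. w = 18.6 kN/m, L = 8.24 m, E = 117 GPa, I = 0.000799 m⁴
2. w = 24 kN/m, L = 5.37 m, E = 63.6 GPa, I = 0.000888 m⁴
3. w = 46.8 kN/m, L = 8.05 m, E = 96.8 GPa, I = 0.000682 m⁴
Model: a simply supported beam carrying a uniformly distributed load w over its whole span, so delta = (5·w·L^4) / (384·E·I) (SI units).
  Case 1: delta = (5 × 18600 × 8.24^4) / (384 × (1.17 × 10¹¹) × 0.000799) = 0.01194 m = 11.94 mm
  Case 2: delta = (5 × 24000 × 5.37^4) / (384 × (6.36 × 10¹⁰) × 0.000888) = 0.004601 m = 4.601 mm
  Case 3: delta = (5 × 46800 × 8.05^4) / (384 × (9.68 × 10¹⁰) × 0.000682) = 0.03876 m = 38.76 mm
Ordering: 38.76 mm (case 3) > 11.94 mm (case 1) > 4.601 mm (case 2)
Final answer: 3, 1, 2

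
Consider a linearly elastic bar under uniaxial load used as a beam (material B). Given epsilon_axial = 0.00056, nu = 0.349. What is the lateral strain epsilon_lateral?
Model: a linearly elastic bar under uniaxial load, so epsilon_lateral = -nu·epsilon_axial.
Substitute:
  epsilon_lateral = -(0.349 × 0.00056)
  epsilon_lateral = -0.0001954
Final answer: epsilon_lateral = -0.0001954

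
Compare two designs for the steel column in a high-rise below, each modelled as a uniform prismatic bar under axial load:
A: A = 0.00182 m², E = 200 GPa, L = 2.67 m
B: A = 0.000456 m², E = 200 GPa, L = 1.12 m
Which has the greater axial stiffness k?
Model: a uniform prismatic bar under axial load, so k = (A·E) / L (SI units).
  A: k = (0.00182 × (2 × 10¹¹)) / 2.67 = 1.363 × 10⁸ N/m = 136.3 MN/m
  B: k = (0.000456 × (2 × 10¹¹)) / 1.12 = 8.143 × 10⁷ N/m = 81.43 MN/m
136.3 MN/m > 81.43 MN/m, so A is larger.
Final answer: A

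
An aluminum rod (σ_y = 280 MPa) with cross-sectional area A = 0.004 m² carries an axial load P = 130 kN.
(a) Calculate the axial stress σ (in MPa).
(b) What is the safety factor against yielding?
(a) Axial stress σ = P/A. Convert P = 130 kN = 130000 N.
  σ = 130000 / 0.004 = 3.25 × 10⁷ Pa = 32.5 MPa
(b) Safety factor SF = σ_y/σ = 280 / 32.5 = 8.615
Final answer: (a) σ = 32.5 MPa, (b) SF = 8.615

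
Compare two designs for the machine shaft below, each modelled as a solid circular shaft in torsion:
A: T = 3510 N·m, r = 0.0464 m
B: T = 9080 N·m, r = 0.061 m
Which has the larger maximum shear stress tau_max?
Model: a solid circular shaft in torsion, so tau_max = (2·T) / (π·r^3) (SI units).
  A: tau_max = (2 × 3510) / (π × 0.0464^3) = 2.237 × 10⁷ Pa = 22.37 MPa
  B: tau_max = (2 × 9080) / (π × 0.061^3) = 2.547 × 10⁷ Pa = 25.47 MPa
25.47 MPa > 22.37 MPa, so B is larger.
Final answer: B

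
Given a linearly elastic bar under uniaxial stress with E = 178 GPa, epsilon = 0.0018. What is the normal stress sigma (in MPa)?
Model: a linearly elastic bar under uniaxial stress, so sigma = E·epsilon.
Convert to SI units:
  E = 178 GPa = 1.78 × 10¹¹ Pa
Substitute:
  sigma = (1.78 × 10¹¹) × 0.0018
  sigma = 3.204 × 10⁸ Pa
Convert: sigma = 3.204 × 10⁸ Pa = 320.4 MPa
Final answer: sigma = 320.4 MPa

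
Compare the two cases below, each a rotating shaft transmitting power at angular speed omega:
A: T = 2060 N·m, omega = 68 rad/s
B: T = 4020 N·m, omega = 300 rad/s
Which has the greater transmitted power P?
Model: a rotating shaft transmitting power at angular speed omega, so P = T·omega (SI units).
  A: P = 2060 × 68 = 140100 W = 140.1 kW
  B: P = 4020 × 300 = 1.206 × 10⁶ W = 1206 kW
1206 kW > 140.1 kW, so B is larger.
Final answer: B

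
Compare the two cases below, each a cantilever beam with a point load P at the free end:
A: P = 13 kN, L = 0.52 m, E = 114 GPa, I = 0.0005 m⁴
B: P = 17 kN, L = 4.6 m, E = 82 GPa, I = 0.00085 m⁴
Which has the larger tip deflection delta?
Model: a cantilever beam with a point load P at the free end, so delta = (P·L^3) / (3·E·I) (SI units).
  A: delta = (13000 × 0.52^3) / (3 × (1.14 × 10¹¹) × 0.0005) = 1.069 × 10⁻⁵ m = 0.01069 mm
  B: delta = (17000 × 4.6^3) / (3 × (8.2 × 10¹⁰) × 0.00085) = 0.007913 m = 7.913 mm
7.913 mm > 0.01069 mm, so B is larger.
Final answer: B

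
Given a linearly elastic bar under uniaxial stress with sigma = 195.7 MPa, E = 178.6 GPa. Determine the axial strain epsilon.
Model: a linearly elastic bar under uniaxial stress, so epsilon = sigma / E.
Convert to SI units:
  sigma = 195.7 MPa = 1.957 × 10⁸ Pa
  E = 178.6 GPa = 1.786 × 10¹¹ Pa
Substitute:
  epsilon = (1.957 × 10⁸) / (1.786 × 10¹¹)
  epsilon = 0.001096
Final answer: epsilon = 0.001096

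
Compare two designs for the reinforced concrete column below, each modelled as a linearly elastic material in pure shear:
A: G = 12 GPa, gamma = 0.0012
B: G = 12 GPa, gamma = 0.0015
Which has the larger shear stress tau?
Model: a linearly elastic material in pure shear, so tau = G·gamma (SI units).
  A: tau = (1.2 × 10¹⁰) × 0.0012 = 1.44 × 10⁷ Pa = 14.4 MPa
  B: tau = (1.2 × 10¹⁰) × 0.0015 = 1.8 × 10⁷ Pa = 18 MPa
18 MPa > 14.4 MPa, so B is larger.
Final answer: B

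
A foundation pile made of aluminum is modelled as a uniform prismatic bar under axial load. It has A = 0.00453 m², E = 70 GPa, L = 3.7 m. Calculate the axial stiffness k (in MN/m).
Model: a uniform prismatic bar under axial load, so k = (A·E) / L.
Convert to SI units:
  E = 70 GPa = 7 × 10¹⁰ Pa
Substitute:
  k = (0.00453 × (7 × 10¹⁰)) / 3.7
  k = 8.57 × 10⁷ N/m
Convert: k = 8.57 × 10⁷ N/m = 85.7 MN/m
Final answer: k = 85.7 MN/m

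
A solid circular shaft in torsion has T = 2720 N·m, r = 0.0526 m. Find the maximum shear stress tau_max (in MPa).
Model: a solid circular shaft in torsion, so tau_max = (2·T) / (π·r^3).
Substitute:
  tau_max = (2 × 2720) / (π × 0.0526^3)
  tau_max = 1.19 × 10⁷ Pa
Convert: tau_max = 1.19 × 10⁷ Pa = 11.9 MPa
Final answer: tau_max = 11.9 MPa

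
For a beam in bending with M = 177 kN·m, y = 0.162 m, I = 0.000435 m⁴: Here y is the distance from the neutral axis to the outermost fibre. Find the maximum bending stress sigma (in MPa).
Model: a beam in bending, so sigma = (M·y) / I.
Convert to SI units:
  M = 177 kN·m = 177000 N·m
Substitute:
  sigma = (177000 × 0.162) / 0.000435
  sigma = 6.592 × 10⁷ Pa
Convert: sigma = 6.592 × 10⁷ Pa = 65.92 MPa
Final answer: sigma = 65.92 MPa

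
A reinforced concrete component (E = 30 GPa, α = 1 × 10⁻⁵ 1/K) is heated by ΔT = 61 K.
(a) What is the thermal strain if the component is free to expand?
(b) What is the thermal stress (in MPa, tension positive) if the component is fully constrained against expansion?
(a) Free thermal strain ε_th = α·ΔT = (1 × 10⁻⁵) × 61 = 0.00061
(b) Fully constrained, the expansion is suppressed, so σ = -E·α·ΔT. Convert E = 30 GPa = 3 × 10¹⁰ Pa.
  σ = -(3 × 10¹⁰) × (1 × 10⁻⁵) × 61 = -1.83 × 10⁷ Pa = -18.3 MPa (compressive)
Final answer: (a) ε_th = 0.00061, (b) σ = -18.3 MPa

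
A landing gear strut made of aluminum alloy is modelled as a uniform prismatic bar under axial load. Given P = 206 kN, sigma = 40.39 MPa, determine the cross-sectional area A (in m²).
Model: a uniform prismatic bar under axial load, so sigma = P / A.
Solve for A: A = P / sigma.
Convert to SI units:
  P = 206 kN = 206000 N
  sigma = 40.39 MPa = 4.039 × 10⁷ Pa
Substitute:
  A = 206000 / (4.039 × 10⁷)
  A = 0.0051 m²
Final answer: A = 0.0051 m²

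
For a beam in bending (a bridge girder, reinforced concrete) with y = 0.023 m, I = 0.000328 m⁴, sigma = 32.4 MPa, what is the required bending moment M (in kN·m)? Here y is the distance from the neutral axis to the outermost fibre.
Model: a beam in bending, so sigma = (M·y) / I.
Solve for M: M = (sigma·I) / y.
Convert to SI units:
  sigma = 32.4 MPa = 3.24 × 10⁷ Pa
Substitute:
  M = ((3.24 × 10⁷) × 0.000328) / 0.023
  M = 462100 N·m
Convert: M = 462100 N·m = 462.1 kN·m
Final answer: M = 462.1 kN·m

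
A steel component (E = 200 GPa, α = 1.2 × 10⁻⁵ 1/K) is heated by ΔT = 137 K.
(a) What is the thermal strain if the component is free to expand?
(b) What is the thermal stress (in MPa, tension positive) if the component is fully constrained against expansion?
(a) Free thermal strain ε_th = α·ΔT = (1.2 × 10⁻⁵) × 137 = 0.001644
(b) Fully constrained, the expansion is suppressed, so σ = -E·α·ΔT. Convert E = 200 GPa = 2 × 10¹¹ Pa.
  σ = -(2 × 10¹¹) × (1.2 × 10⁻⁵) × 137 = -3.288 × 10⁸ Pa = -328.8 MPa (compressive)
Final answer: (a) ε_th = 0.001644, (b) σ = -328.8 MPa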